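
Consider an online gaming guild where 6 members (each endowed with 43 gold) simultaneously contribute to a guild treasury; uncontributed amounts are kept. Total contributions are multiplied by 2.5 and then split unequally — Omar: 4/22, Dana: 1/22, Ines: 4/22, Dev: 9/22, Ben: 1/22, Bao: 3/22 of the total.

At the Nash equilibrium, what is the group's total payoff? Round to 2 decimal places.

322.50 gold

Player j's private return per contributed unit is 2.5 × (j's share). Contributing is weakly dominant for j when that share is at least 1/2.5 = 0.4000, and contributing 0 is dominant otherwise.
The only share above 0.4000 is Dev's 9/22, contributing 43; the remaining 5 contribute 0. Total contributed: 43.
The guild treasury pays out 2.5 × 43 = 107.50 in total (split across the unequal shares, but the aggregate is all that matters for the group sum).
The 5 free-riders keep 43 each, adding 215. Group total = 215 + 107.50 = 322.50.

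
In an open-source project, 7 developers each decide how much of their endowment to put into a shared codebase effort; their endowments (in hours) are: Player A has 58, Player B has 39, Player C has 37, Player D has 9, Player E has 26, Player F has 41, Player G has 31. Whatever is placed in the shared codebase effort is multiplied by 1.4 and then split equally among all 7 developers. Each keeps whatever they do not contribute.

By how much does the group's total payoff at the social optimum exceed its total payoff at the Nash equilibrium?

96.40 hours

The private return per contributed unit is 1.4/7 = 0.2000 < 1 for every player regardless of endowment, so the Nash equilibrium is zero contribution and the group total is Σ E_j = 58 + 39 + 37 + 9 + 26 + 41 + 31 = 241.
Each contributed unit returns 1.400 to the group, so the social optimum is full contribution by everyone: group total = 1.400 × 241 = 337.40.
Efficiency loss = (1.400 − 1) × 241 = 96.40.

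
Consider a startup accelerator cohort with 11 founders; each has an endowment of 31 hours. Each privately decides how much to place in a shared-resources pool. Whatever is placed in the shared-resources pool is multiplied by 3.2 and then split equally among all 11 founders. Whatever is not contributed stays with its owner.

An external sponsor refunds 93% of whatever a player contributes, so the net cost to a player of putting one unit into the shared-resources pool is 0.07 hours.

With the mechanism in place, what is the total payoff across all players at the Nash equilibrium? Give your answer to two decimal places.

1408.33 hours

With the mechanism, a contributed unit returns (3.2/11) / 0.07 = 4.1558 per unit of net cost to the contributor — now above 1 — so contributing fully is weakly dominant for every player.
At the Nash equilibrium everyone contributes 31. Group total payoff = 11 × (31 × 0.93 + 3.2 × 31) = 1408.33.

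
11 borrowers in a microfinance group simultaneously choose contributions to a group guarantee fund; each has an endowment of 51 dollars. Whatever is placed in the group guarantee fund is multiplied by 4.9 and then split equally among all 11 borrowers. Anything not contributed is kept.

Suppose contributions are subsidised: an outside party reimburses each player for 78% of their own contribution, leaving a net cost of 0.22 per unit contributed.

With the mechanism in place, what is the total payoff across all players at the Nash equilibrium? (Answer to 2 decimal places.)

The effective private return per unit is now (4.9/11) / 0.22 = 2.0248 > 1, so every player's dominant strategy flips to full contribution.
So the Nash equilibrium is full contribution by all 11; the group earns 11 × (51 × 0.78 + 4.9 × 51) = 3186.48.

3186.48 dollars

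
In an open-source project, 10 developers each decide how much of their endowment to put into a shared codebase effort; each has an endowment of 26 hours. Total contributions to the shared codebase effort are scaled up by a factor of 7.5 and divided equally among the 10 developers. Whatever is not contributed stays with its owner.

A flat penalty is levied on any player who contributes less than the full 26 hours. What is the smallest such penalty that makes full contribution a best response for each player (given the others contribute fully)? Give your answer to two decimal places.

6.50 hours

Given the others contribute fully, the best deviation is to contribute 0 (any partial contribution still incurs the fine and gives up units whose private return 0.7500 is below 1).
Deviating from 26 to 0 saves 26 hours but forfeits the deviator's share of the drop in the shared codebase effort: 7.5/10 × 26 = 19.50.
So the deviation gain is 26 − 19.50 = 6.50, and the fine must be at least 6.50 hours to wipe it out.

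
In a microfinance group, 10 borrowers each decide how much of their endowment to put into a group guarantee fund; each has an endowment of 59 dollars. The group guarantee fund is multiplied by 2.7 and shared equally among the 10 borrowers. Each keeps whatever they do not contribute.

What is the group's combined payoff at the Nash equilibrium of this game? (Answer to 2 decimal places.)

590.00 dollars

Each contributed unit returns 2.7/10 = 0.2700 to its contributor — below 1 — so contributing 0 is dominant for every player. At the Nash equilibrium everyone keeps their 59, and the group total is 10 × 59 = 590.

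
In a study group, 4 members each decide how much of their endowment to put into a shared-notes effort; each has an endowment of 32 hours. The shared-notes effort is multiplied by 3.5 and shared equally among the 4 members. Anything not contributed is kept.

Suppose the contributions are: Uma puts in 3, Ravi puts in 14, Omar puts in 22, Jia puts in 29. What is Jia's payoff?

62.50 hours

Total contributed: 3 + 14 + 22 + 29 = 68.
Each receives 3.5 × 68 / 4 = 59.50 from the shared-notes effort.
Jia keeps 32 − 29 = 3, so Jia's payoff is 3 + 59.50 = 62.50.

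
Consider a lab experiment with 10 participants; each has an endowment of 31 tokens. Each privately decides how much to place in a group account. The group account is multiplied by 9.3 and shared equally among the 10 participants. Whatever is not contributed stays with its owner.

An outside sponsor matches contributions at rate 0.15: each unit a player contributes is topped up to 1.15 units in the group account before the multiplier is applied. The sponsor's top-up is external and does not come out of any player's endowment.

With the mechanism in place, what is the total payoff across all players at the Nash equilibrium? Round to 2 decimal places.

3315.45 tokens

The effective private return per unit is now 9.3 × 1.15 / 10 = 1.0695 > 1, so every player's dominant strategy flips to full contribution.
So the Nash equilibrium is full contribution by all 10; the group earns 9.3 × 1.15 × 310 = 3315.45.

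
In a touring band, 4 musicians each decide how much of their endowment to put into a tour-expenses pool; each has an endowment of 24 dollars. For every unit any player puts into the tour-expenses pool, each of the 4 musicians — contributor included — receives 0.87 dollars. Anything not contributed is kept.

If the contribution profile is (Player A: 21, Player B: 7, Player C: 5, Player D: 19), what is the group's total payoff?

Total contributed: 21 + 7 + 5 + 19 = 52; total kept: 4 × 24 − 52 = 44.
The tour-expenses pool pays out 0.87 × 4 × 52 = 180.96 in aggregate.
Group total = 44 + 180.96 = 224.96.

224.96 dollars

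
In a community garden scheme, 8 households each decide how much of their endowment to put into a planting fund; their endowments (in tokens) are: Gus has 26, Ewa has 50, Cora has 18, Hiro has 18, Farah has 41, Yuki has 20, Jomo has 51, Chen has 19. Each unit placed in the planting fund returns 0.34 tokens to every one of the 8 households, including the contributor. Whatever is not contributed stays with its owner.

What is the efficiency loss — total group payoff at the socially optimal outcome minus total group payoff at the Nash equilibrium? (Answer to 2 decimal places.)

The private return per contributed unit is 0.34 < 1 for everyone, so the Nash equilibrium is zero contribution and the group total is Σ E_j = 26 + 50 + 18 + 18 + 41 + 20 + 51 + 19 = 243.
Each contributed unit returns 2.720 to the group, so the social optimum is full contribution by everyone: group total = 2.720 × 243 = 660.96.
Efficiency loss = (2.720 − 1) × 243 = 417.96.

417.96 tokens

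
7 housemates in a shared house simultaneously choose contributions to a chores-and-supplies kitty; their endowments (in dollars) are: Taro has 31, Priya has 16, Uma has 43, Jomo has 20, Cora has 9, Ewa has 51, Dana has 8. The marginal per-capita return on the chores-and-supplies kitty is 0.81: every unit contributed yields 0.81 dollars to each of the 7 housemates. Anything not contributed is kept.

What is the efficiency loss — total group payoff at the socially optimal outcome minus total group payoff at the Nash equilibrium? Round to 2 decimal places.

The private return per contributed unit is 0.81 < 1 for everyone, so the Nash equilibrium is zero contribution and the group total is Σ E_j = 31 + 16 + 43 + 20 + 9 + 51 + 8 = 178.
Each contributed unit returns 5.670 to the group, so the social optimum is full contribution by everyone: group total = 5.670 × 178 = 1009.26.
Efficiency loss = (5.670 − 1) × 178 = 831.26.

831.26 dollars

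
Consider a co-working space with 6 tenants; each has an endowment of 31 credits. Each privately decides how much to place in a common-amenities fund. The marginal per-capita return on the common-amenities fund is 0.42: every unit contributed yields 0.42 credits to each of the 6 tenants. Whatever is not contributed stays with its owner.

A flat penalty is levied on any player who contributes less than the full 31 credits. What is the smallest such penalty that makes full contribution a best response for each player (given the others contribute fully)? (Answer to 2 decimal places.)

17.98 credits

Given the others contribute fully, the best deviation is to contribute 0 (any partial contribution still incurs the fine and gives up units whose private return 0.42 is below 1).
Deviating from 31 to 0 saves 31 credits but forfeits the deviator's share of the drop in the common-amenities fund: 0.42 × 31 = 13.02.
So the deviation gain is 31 − 13.02 = 17.98, and the fine must be at least 17.98 credits to wipe it out.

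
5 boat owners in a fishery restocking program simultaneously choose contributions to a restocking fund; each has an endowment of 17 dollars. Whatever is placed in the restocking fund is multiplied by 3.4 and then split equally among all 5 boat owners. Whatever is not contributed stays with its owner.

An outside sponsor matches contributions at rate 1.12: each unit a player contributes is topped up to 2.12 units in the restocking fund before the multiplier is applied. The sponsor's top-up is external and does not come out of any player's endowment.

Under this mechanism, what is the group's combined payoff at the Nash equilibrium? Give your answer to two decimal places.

612.68 dollars

Under the mechanism each unit contributed yields 3.4 × 2.12 / 5 = 1.4416 back to its contributor per unit of net cost, which exceeds 1, making full contribution the dominant choice for everyone.
At the Nash equilibrium everyone contributes 17. Group total payoff = 3.4 × 2.12 × 85 = 612.68.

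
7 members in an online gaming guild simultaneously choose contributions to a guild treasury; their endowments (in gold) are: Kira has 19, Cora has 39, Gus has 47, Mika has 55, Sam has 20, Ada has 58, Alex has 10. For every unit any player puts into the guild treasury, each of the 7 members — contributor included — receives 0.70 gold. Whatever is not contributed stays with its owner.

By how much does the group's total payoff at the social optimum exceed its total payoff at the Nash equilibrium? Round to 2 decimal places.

The private return per contributed unit is 0.70 < 1 for everyone, so the Nash equilibrium is zero contribution and the group total is Σ E_j = 19 + 39 + 47 + 55 + 20 + 58 + 10 = 248.
Each contributed unit returns 4.900 to the group, so the social optimum is full contribution by everyone: group total = 4.900 × 248 = 1215.20.
Efficiency loss = (4.900 − 1) × 248 = 967.20.

967.20 gold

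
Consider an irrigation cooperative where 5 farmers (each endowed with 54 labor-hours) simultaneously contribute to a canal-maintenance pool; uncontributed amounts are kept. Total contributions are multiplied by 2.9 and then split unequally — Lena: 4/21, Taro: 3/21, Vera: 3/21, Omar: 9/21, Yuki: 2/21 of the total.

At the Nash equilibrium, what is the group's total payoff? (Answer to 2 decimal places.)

372.60 labor-hours

A player with share s gets back 2.9·s per unit contributed, so full contribution is dominant for anyone with s > 1/2.9 = 0.3448 and zero contribution is dominant for anyone below.
Omar alone (share 9/21) is above the threshold, contributing 54; the remaining 4 contribute 0. Total contributed: 54.
The canal-maintenance pool pays out 2.9 × 54 = 156.60 in total (split across the unequal shares, but the aggregate is all that matters for the group sum).
The 4 free-riders keep 54 each, adding 216. Group total = 216 + 156.60 = 372.60.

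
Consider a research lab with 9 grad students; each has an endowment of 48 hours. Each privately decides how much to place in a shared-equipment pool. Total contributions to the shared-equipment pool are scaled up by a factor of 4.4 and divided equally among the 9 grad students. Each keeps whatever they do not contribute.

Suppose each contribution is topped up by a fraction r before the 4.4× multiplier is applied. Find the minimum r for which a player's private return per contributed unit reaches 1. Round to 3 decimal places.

1.045

With matching at rate r, one contributed unit becomes (1 + r) in the shared-equipment pool and returns 4.4 × (1 + r) / 9 to the contributor.
Setting this equal to 1: 1 + r = 9/4.4 = 2.0455.
So the minimum matching rate is r = 2.0455 − 1 = 1.045.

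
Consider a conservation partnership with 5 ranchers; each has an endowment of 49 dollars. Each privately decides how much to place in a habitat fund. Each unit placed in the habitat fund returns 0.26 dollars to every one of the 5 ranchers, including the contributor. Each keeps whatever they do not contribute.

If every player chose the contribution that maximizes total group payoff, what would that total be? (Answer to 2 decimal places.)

318.50 dollars

Each contributed unit returns 1.300 to the group as a whole (0.26 to each of 5 players), which exceeds 1, so the social optimum is full contribution: group total = 1.300 × 245 = 318.50.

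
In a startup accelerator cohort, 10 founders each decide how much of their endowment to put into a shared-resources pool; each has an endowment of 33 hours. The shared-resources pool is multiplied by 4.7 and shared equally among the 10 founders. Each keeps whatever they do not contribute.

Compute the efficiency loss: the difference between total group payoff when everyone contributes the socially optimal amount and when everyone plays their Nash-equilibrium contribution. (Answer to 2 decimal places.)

Each contributed unit returns 4.7/10 = 0.4700 to its contributor — below 1 — so contributing 0 is dominant for every player. At the Nash equilibrium everyone keeps their 33, and the group total is 10 × 33 = 330.
Each contributed unit returns 4.700 to the group as a whole (0.4700 to each of 10 players), which exceeds 1, so the social optimum is full contribution: group total = 4.700 × 330 = 1551.00.
Efficiency loss = 1551.00 − 330 = 1221.00.

1221.00 hours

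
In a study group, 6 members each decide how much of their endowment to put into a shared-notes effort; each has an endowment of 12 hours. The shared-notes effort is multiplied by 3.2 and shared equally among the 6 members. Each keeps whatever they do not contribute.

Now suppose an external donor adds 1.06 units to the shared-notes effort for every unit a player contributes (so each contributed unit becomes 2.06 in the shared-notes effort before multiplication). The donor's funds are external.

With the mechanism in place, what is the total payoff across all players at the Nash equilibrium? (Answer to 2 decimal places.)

474.62 hours

With the mechanism, a contributed unit returns 3.2 × 2.06 / 6 = 1.0987 per unit of net cost to the contributor — now above 1 — so contributing fully is weakly dominant for every player.
At the Nash equilibrium everyone contributes 12. Group total payoff = 3.2 × 2.06 × 72 = 474.62.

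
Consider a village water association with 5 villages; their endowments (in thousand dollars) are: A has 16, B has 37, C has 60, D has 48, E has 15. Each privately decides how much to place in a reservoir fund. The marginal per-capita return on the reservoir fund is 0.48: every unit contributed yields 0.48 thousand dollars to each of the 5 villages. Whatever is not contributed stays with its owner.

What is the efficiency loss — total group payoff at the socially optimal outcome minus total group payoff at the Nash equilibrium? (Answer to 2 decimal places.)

246.40 thousand dollars

The private return per contributed unit is 0.48 < 1 for everyone, so the Nash equilibrium is zero contribution and the group total is Σ E_j = 16 + 37 + 60 + 48 + 15 = 176.
Each contributed unit returns 2.400 to the group, so the social optimum is full contribution by everyone: group total = 2.400 × 176 = 422.40.
Efficiency loss = (2.400 − 1) × 176 = 246.40.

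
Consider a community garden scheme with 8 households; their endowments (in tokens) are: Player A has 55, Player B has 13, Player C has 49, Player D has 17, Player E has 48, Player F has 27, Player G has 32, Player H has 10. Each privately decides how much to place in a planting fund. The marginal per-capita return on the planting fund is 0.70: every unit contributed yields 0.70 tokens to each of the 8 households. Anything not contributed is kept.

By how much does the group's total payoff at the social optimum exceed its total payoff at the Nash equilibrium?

1154.60 tokens

The private return per contributed unit is 0.70 < 1 for everyone, so the Nash equilibrium is zero contribution and the group total is Σ E_j = 55 + 13 + 49 + 17 + 48 + 27 + 32 + 10 = 251.
Each contributed unit returns 5.600 to the group, so the social optimum is full contribution by everyone: group total = 5.600 × 251 = 1405.60.
Efficiency loss = (5.600 − 1) × 251 = 1154.60.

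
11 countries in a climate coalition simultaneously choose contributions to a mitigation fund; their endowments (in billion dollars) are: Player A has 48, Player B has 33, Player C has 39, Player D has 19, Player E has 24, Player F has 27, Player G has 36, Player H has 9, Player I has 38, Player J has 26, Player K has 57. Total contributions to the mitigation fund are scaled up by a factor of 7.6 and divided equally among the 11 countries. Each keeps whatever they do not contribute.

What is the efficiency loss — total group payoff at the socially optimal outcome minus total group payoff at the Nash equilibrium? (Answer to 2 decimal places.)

2349.60 billion dollars

The private return per contributed unit is 7.6/11 = 0.6909 < 1 for every player regardless of endowment, so the Nash equilibrium is zero contribution and the group total is Σ E_j = 48 + 33 + 39 + 19 + 24 + 27 + 36 + 9 + 38 + 26 + 57 = 356.
Each contributed unit returns 7.600 to the group, so the social optimum is full contribution by everyone: group total = 7.600 × 356 = 2705.60.
Efficiency loss = (7.600 − 1) × 356 = 2349.60.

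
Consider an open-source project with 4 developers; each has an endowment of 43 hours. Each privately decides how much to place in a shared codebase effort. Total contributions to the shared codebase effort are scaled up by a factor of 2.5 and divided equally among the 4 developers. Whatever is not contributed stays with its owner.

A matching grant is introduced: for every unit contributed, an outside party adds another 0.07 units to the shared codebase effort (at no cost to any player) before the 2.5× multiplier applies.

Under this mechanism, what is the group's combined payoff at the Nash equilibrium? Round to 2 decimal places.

Even with the mechanism, each unit contributed returns only 2.5 × 1.07 / 4 = 0.6688 per unit of net cost, so contributing nothing is still dominant.
Everyone keeps their endowment and the group total is 4 × 43 = 172.

172.00 hours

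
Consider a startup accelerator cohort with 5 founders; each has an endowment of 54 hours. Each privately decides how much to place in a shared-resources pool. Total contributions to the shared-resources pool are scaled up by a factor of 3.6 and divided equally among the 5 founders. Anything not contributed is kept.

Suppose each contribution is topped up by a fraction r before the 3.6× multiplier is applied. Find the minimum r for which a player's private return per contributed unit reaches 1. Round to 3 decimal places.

With matching at rate r, one contributed unit becomes (1 + r) in the shared-resources pool and returns 3.6 × (1 + r) / 5 to the contributor.
Setting this equal to 1: 1 + r = 5/3.6 = 1.3889.
So the minimum matching rate is r = 1.3889 − 1 = 0.389.

0.389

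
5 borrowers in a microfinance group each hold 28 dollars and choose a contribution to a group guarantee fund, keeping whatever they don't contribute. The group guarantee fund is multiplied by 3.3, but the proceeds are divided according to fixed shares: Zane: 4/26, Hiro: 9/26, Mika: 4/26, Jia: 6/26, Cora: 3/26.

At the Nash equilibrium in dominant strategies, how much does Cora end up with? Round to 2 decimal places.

For player j, contributing a unit is worthwhile iff 3.3 × (j's share) ≥ 1, i.e. iff j's share is at least 0.3030.
Hiro alone (share 9/26) is above the threshold, contributing 28; the remaining 4 contribute 0. Total contributed: 28.
Cora keeps 28 and receives 3.3 × 28 × 3/26 = 10.66 from the group guarantee fund, for a payoff of 38.66.

38.66 dollars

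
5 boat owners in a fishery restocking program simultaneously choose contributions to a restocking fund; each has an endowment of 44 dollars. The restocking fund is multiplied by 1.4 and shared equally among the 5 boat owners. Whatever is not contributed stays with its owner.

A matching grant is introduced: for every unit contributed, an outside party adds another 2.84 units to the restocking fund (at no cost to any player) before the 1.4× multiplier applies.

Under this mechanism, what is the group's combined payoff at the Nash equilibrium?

1182.72 dollars

With the mechanism, a contributed unit returns 1.4 × 3.84 / 5 = 1.0752 per unit of net cost to the contributor — now above 1 — so contributing fully is weakly dominant for every player.
At the Nash equilibrium everyone contributes 44. Group total payoff = 1.4 × 3.84 × 220 = 1182.72.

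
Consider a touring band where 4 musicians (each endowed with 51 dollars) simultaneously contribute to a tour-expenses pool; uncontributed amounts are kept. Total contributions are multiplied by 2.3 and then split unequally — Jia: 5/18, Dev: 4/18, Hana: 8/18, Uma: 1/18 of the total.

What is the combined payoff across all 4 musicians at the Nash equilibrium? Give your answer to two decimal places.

270.30 dollars

A player with share s gets back 2.3·s per unit contributed, so full contribution is dominant for anyone with s > 1/2.3 = 0.4348 and zero contribution is dominant for anyone below.
Hana alone (share 8/18) is above the threshold, contributing 51; the remaining 3 contribute 0. Total contributed: 51.
The tour-expenses pool pays out 2.3 × 51 = 117.30 in total (split across the unequal shares, but the aggregate is all that matters for the group sum).
The 3 free-riders keep 51 each, adding 153. Group total = 153 + 117.30 = 270.30.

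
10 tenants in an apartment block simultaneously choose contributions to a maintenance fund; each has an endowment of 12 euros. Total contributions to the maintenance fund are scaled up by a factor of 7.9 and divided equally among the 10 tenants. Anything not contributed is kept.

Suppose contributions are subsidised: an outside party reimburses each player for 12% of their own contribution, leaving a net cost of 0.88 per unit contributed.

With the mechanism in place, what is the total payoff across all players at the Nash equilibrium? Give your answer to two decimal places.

With the mechanism, a contributed unit returns (7.9/10) / 0.88 = 0.8977 per unit of net cost — still below 1 — so contributing 0 remains dominant for every player.
At the Nash equilibrium no one contributes; group total payoff = 10 × 12 = 120.

120.00 euros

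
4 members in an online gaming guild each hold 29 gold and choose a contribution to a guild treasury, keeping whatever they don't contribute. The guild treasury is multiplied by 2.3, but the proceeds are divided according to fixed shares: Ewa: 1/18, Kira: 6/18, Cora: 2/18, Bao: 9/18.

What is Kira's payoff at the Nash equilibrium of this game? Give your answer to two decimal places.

51.23 gold

Player j's private return per contributed unit is 2.3 × (j's share). Contributing is weakly dominant for j when that share is at least 1/2.3 = 0.4348, and contributing 0 is dominant otherwise.
The only share above 0.4348 is Bao's 9/18, contributing 29; the remaining 3 contribute 0. Total contributed: 29.
Kira keeps 29 and receives 2.3 × 29 × 6/18 = 22.23 from the guild treasury, for a payoff of 51.23.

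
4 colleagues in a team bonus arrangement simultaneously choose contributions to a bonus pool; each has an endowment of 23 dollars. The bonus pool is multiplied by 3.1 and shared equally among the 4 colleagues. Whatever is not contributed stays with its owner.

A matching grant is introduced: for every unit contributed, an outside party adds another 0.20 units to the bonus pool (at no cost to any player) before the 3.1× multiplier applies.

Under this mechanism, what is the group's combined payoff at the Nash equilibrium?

92.00 dollars

Even with the mechanism, each unit contributed returns only 3.1 × 1.20 / 4 = 0.9300 per unit of net cost, so contributing nothing is still dominant.
Everyone keeps their endowment and the group total is 4 × 23 = 92.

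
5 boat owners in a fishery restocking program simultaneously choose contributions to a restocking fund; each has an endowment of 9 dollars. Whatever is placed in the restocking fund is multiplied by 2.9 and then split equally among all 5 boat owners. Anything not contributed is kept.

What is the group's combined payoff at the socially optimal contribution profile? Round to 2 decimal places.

Each contributed unit returns 2.900 to the group as a whole (0.5800 to each of 5 players), which exceeds 1, so the social optimum is full contribution: group total = 2.900 × 45 = 130.50.

130.50 dollars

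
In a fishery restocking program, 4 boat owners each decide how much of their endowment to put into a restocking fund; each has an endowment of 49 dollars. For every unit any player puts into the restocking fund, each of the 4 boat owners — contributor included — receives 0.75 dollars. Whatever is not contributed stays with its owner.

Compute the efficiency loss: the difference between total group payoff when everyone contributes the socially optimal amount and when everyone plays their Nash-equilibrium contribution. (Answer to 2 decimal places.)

392.00 dollars

The private return per contributed unit is 0.75 < 1, so contributing 0 is dominant for every player. At the Nash equilibrium everyone keeps their 49, and the group total is 4 × 49 = 196.
Each contributed unit returns 3.000 to the group as a whole (0.75 to each of 4 players), which exceeds 1, so the social optimum is full contribution: group total = 3.000 × 196 = 588.00.
Efficiency loss = 588.00 − 196 = 392.00.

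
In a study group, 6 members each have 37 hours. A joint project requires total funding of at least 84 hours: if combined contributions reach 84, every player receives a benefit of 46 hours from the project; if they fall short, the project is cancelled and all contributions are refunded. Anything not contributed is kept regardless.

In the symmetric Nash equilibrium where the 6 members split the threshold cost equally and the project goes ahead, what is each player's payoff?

69 hours

Equal share of the threshold: 84/6 = 14.
At this profile no one gains by cutting their contribution: any cut drops the total below 84, the project is cancelled, contributions are refunded, and the deviator ends with 37, which is less than 37 − 14 + 46 = 69. Contributing more than 14 just wastes the excess. So contributing exactly 14 is a best response.
Each player's payoff: 37 − 14 + 46 = 69.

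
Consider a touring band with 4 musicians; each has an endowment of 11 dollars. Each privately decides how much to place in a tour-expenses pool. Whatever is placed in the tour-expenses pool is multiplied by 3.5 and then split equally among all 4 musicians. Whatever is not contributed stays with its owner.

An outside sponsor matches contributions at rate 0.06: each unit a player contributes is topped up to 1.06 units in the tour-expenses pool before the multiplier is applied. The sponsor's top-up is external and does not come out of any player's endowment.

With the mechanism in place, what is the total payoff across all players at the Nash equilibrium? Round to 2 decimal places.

44.00 dollars

The effective private return is 3.5 × 1.06 / 4 = 0.9275, which is still under 1, so the mechanism doesn't change anyone's dominant strategy: zero contribution.
At the Nash equilibrium no one contributes; group total payoff = 4 × 11 = 44.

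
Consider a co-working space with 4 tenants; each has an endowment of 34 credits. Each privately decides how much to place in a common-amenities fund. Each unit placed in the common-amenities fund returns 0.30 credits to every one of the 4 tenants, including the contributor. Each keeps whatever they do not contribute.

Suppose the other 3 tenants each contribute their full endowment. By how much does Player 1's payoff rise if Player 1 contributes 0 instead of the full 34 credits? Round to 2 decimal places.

Switching from a contribution of 34 to 0 lets Player 1 keep an extra 34 credits, but lowers the common-amenities fund by 34, which costs Player 1 their own share of that drop: 0.30 × 34 = 10.20.
Net gain = 34 − 10.20 = 23.80. The private return per contributed unit (0.30) is below 1, so free-riding is indeed the best response regardless of what the others do.

23.80 credits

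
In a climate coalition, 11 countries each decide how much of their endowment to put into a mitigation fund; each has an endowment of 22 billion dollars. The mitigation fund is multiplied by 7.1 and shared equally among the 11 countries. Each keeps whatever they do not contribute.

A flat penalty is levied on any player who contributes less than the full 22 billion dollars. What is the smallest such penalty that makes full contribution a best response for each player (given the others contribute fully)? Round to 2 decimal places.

Given the others contribute fully, the best deviation is to contribute 0 (any partial contribution still incurs the fine and gives up units whose private return 0.6455 is below 1).
Deviating from 22 to 0 saves 22 billion dollars but forfeits the deviator's share of the drop in the mitigation fund: 7.1/11 × 22 = 14.20.
So the deviation gain is 22 − 14.20 = 7.80, and the fine must be at least 7.80 billion dollars to wipe it out.

7.80 billion dollars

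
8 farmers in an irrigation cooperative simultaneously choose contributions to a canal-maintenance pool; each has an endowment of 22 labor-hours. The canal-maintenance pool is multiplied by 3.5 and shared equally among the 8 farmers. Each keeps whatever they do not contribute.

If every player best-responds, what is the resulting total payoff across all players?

176.00 labor-hours

Each contributed unit returns 3.5/8 = 0.4375 to its contributor — below 1 — so contributing 0 is dominant for every player. At the Nash equilibrium everyone keeps their 22, and the group total is 8 × 22 = 176.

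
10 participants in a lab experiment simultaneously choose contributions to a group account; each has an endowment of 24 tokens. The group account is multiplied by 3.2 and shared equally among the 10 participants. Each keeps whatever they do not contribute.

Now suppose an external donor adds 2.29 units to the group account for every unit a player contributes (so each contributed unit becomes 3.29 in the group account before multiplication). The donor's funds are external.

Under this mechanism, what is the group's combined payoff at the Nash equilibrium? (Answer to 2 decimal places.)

2526.72 tokens

The effective private return per unit is now 3.2 × 3.29 / 10 = 1.0528 > 1, so every player's dominant strategy flips to full contribution.
So the Nash equilibrium is full contribution by all 10; the group earns 3.2 × 3.29 × 240 = 2526.72.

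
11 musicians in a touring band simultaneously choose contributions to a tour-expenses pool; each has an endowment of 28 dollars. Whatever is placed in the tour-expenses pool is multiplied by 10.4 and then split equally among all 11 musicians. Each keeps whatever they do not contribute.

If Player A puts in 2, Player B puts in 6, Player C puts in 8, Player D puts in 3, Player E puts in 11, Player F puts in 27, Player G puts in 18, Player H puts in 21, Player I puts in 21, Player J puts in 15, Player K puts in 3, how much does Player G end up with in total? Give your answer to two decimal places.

Total contributed: 2 + 6 + 8 + 3 + 11 + 27 + 18 + 21 + 21 + 15 + 3 = 135.
Each receives 10.4 × 135 / 11 = 127.64 from the tour-expenses pool.
Player G keeps 28 − 18 = 10, so Player G's payoff is 10 + 127.64 = 137.64.

137.64 dollars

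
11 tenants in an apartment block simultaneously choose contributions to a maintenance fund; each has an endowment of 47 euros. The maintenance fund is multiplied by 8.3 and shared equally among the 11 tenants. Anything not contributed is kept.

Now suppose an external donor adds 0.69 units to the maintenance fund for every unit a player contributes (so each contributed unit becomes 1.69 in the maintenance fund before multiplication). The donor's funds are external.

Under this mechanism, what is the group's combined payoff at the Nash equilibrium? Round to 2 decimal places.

7251.96 euros

Under the mechanism each unit contributed yields 8.3 × 1.69 / 11 = 1.2752 back to its contributor per unit of net cost, which exceeds 1, making full contribution the dominant choice for everyone.
So the Nash equilibrium is full contribution by all 11; the group earns 8.3 × 1.69 × 517 = 7251.96.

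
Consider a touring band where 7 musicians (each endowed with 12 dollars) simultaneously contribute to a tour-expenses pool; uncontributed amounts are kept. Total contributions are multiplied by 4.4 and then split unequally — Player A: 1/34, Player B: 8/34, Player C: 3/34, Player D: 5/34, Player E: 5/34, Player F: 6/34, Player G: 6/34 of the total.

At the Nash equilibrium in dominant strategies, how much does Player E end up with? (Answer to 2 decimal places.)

19.76 dollars

For player j, contributing a unit is worthwhile iff 4.4 × (j's share) ≥ 1, i.e. iff j's share is at least 0.2273.
Only Player B (8/34) clears that bar, contributing 12; the remaining 6 contribute 0. Total contributed: 12.
Player E keeps 12 and receives 4.4 × 12 × 5/34 = 7.76 from the tour-expenses pool, for a payoff of 19.76.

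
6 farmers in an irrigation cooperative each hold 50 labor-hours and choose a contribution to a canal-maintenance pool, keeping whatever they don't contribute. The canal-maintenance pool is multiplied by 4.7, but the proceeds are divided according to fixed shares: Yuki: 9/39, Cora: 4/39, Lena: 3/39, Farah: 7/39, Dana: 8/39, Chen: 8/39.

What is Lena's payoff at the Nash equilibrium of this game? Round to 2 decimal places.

68.08 labor-hours

Player j's private return per contributed unit is 4.7 × (j's share). Contributing is weakly dominant for j when that share is at least 1/4.7 = 0.2128, and contributing 0 is dominant otherwise.
Only Yuki (9/39) clears that bar, contributing 50; the remaining 5 contribute 0. Total contributed: 50.
Lena keeps 50 and receives 4.7 × 50 × 3/39 = 18.08 from the canal-maintenance pool, for a payoff of 68.08.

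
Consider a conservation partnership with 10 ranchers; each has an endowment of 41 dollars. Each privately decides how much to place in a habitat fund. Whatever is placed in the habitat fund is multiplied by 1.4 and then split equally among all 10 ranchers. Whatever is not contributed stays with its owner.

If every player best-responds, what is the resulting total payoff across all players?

Each contributed unit returns 1.4/10 = 0.1400 to its contributor — below 1 — so contributing 0 is dominant for every player. At the Nash equilibrium everyone keeps their 41, and the group total is 10 × 41 = 410.

410.00 dollars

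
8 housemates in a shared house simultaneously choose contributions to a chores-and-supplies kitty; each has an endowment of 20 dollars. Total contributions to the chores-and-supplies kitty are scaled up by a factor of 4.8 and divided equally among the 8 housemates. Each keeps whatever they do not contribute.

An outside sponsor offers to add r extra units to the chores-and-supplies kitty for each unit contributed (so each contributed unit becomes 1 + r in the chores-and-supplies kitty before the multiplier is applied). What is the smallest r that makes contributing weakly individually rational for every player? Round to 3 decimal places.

0.667

With matching at rate r, one contributed unit becomes (1 + r) in the chores-and-supplies kitty and returns 4.8 × (1 + r) / 8 to the contributor.
Setting this equal to 1: 1 + r = 8/4.8 = 1.6667.
So the minimum matching rate is r = 1.6667 − 1 = 0.667.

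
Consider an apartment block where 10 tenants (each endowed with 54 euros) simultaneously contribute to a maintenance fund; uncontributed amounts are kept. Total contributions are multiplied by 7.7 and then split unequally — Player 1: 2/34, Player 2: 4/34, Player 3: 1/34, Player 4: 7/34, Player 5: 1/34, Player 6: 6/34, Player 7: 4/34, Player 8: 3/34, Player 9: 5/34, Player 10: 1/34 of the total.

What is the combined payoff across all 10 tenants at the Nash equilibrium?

Player j's private return per contributed unit is 7.7 × (j's share). Contributing is weakly dominant for j when that share is at least 1/7.7 = 0.1299, and contributing 0 is dominant otherwise.
Player 4, Player 6 and Player 9 are above the threshold, contributing 54 each; the remaining 7 contribute 0. Total contributed: 162.
The maintenance fund pays out 7.7 × 162 = 1247.40 in total (split across the unequal shares, but the aggregate is all that matters for the group sum).
The 7 free-riders keep 54 each, adding 378. Group total = 378 + 1247.40 = 1625.40.

1625.40 euros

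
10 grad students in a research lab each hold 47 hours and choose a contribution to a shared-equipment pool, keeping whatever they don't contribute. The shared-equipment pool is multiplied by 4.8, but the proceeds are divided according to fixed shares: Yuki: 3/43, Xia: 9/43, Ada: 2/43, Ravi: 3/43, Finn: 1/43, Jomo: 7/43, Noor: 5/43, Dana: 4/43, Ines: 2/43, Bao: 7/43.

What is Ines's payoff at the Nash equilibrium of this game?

57.49 hours

For player j, contributing a unit is worthwhile iff 4.8 × (j's share) ≥ 1, i.e. iff j's share is at least 0.2083.
Only Xia (9/43) clears that bar, contributing 47; the remaining 9 contribute 0. Total contributed: 47.
Ines keeps 47 and receives 4.8 × 47 × 2/43 = 10.49 from the shared-equipment pool, for a payoff of 57.49.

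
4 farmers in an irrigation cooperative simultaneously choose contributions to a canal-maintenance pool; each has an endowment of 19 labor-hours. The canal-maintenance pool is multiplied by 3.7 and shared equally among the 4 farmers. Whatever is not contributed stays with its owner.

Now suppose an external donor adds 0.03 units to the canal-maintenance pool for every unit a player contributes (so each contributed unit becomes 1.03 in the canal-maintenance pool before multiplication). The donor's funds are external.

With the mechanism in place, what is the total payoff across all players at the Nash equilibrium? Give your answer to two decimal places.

Even with the mechanism, each unit contributed returns only 3.7 × 1.03 / 4 = 0.9528 per unit of net cost, so contributing nothing is still dominant.
Everyone keeps their endowment and the group total is 4 × 19 = 76.

76.00 labor-hours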